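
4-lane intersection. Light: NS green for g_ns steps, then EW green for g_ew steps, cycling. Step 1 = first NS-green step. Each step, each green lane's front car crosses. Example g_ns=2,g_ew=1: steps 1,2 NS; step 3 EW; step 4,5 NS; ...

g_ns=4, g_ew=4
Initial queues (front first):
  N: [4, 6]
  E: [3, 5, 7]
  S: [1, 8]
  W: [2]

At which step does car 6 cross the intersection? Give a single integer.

Step 1 [NS]: N:car4-GO,E:wait,S:car1-GO,W:wait | queues: N=1 E=3 S=1 W=1
Step 2 [NS]: N:car6-GO,E:wait,S:car8-GO,W:wait | queues: N=0 E=3 S=0 W=1
Step 3 [NS]: N:empty,E:wait,S:empty,W:wait | queues: N=0 E=3 S=0 W=1
Step 4 [NS]: N:empty,E:wait,S:empty,W:wait | queues: N=0 E=3 S=0 W=1
Step 5 [EW]: N:wait,E:car3-GO,S:wait,W:car2-GO | queues: N=0 E=2 S=0 W=0
Step 6 [EW]: N:wait,E:car5-GO,S:wait,W:empty | queues: N=0 E=1 S=0 W=0
Step 7 [EW]: N:wait,E:car7-GO,S:wait,W:empty | queues: N=0 E=0 S=0 W=0
Car 6 crosses at step 2

2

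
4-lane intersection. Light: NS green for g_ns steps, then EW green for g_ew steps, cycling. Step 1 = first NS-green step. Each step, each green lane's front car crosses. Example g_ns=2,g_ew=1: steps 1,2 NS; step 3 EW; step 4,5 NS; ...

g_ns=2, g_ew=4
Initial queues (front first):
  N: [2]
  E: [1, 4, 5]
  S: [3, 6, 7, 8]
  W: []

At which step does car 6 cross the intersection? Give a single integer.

Step 1 [NS]: N:car2-GO,E:wait,S:car3-GO,W:wait | queues: N=0 E=3 S=3 W=0
Step 2 [NS]: N:empty,E:wait,S:car6-GO,W:wait | queues: N=0 E=3 S=2 W=0
Step 3 [EW]: N:wait,E:car1-GO,S:wait,W:empty | queues: N=0 E=2 S=2 W=0
Step 4 [EW]: N:wait,E:car4-GO,S:wait,W:empty | queues: N=0 E=1 S=2 W=0
Step 5 [EW]: N:wait,E:car5-GO,S:wait,W:empty | queues: N=0 E=0 S=2 W=0
Step 6 [EW]: N:wait,E:empty,S:wait,W:empty | queues: N=0 E=0 S=2 W=0
Step 7 [NS]: N:empty,E:wait,S:car7-GO,W:wait | queues: N=0 E=0 S=1 W=0
Step 8 [NS]: N:empty,E:wait,S:car8-GO,W:wait | queues: N=0 E=0 S=0 W=0
Car 6 crosses at step 2

2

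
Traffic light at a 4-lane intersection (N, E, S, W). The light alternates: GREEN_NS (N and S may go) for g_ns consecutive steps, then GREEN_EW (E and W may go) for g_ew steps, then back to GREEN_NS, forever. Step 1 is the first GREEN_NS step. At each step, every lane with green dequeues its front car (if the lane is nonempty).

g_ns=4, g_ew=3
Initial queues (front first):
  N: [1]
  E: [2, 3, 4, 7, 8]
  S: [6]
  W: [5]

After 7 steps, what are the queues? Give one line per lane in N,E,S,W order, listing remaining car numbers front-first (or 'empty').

Step 1 [NS]: N:car1-GO,E:wait,S:car6-GO,W:wait | queues: N=0 E=5 S=0 W=1
Step 2 [NS]: N:empty,E:wait,S:empty,W:wait | queues: N=0 E=5 S=0 W=1
Step 3 [NS]: N:empty,E:wait,S:empty,W:wait | queues: N=0 E=5 S=0 W=1
Step 4 [NS]: N:empty,E:wait,S:empty,W:wait | queues: N=0 E=5 S=0 W=1
Step 5 [EW]: N:wait,E:car2-GO,S:wait,W:car5-GO | queues: N=0 E=4 S=0 W=0
Step 6 [EW]: N:wait,E:car3-GO,S:wait,W:empty | queues: N=0 E=3 S=0 W=0
Step 7 [EW]: N:wait,E:car4-GO,S:wait,W:empty | queues: N=0 E=2 S=0 W=0

N: empty
E: 7 8
S: empty
W: empty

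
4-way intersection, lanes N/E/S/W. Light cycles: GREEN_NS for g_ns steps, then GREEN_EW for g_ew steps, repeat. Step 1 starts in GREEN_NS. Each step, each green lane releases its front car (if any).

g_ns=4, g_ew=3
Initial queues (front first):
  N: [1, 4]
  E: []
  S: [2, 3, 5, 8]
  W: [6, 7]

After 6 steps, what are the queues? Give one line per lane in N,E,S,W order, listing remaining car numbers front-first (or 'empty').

Step 1 [NS]: N:car1-GO,E:wait,S:car2-GO,W:wait | queues: N=1 E=0 S=3 W=2
Step 2 [NS]: N:car4-GO,E:wait,S:car3-GO,W:wait | queues: N=0 E=0 S=2 W=2
Step 3 [NS]: N:empty,E:wait,S:car5-GO,W:wait | queues: N=0 E=0 S=1 W=2
Step 4 [NS]: N:empty,E:wait,S:car8-GO,W:wait | queues: N=0 E=0 S=0 W=2
Step 5 [EW]: N:wait,E:empty,S:wait,W:car6-GO | queues: N=0 E=0 S=0 W=1
Step 6 [EW]: N:wait,E:empty,S:wait,W:car7-GO | queues: N=0 E=0 S=0 W=0

N: empty
E: empty
S: empty
W: empty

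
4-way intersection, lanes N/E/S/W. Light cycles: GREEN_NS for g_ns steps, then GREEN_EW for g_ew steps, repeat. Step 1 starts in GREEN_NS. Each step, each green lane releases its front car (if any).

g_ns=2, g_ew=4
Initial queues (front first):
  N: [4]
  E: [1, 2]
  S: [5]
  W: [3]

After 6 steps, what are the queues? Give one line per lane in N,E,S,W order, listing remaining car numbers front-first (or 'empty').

Step 1 [NS]: N:car4-GO,E:wait,S:car5-GO,W:wait | queues: N=0 E=2 S=0 W=1
Step 2 [NS]: N:empty,E:wait,S:empty,W:wait | queues: N=0 E=2 S=0 W=1
Step 3 [EW]: N:wait,E:car1-GO,S:wait,W:car3-GO | queues: N=0 E=1 S=0 W=0
Step 4 [EW]: N:wait,E:car2-GO,S:wait,W:empty | queues: N=0 E=0 S=0 W=0

N: empty
E: empty
S: empty
W: empty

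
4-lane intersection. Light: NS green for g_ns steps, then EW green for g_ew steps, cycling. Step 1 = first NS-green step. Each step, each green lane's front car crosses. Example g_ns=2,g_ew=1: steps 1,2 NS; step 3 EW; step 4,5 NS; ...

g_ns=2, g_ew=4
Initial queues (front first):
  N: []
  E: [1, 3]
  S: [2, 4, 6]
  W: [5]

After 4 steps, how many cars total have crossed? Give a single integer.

Step 1 [NS]: N:empty,E:wait,S:car2-GO,W:wait | queues: N=0 E=2 S=2 W=1
Step 2 [NS]: N:empty,E:wait,S:car4-GO,W:wait | queues: N=0 E=2 S=1 W=1
Step 3 [EW]: N:wait,E:car1-GO,S:wait,W:car5-GO | queues: N=0 E=1 S=1 W=0
Step 4 [EW]: N:wait,E:car3-GO,S:wait,W:empty | queues: N=0 E=0 S=1 W=0
Cars crossed by step 4: 5

Answer: 5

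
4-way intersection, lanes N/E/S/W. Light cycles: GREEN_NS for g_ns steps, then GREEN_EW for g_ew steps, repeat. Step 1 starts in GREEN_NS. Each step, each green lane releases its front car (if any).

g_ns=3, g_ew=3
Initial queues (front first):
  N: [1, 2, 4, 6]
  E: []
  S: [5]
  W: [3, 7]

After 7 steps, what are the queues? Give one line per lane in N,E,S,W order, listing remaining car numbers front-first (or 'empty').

Step 1 [NS]: N:car1-GO,E:wait,S:car5-GO,W:wait | queues: N=3 E=0 S=0 W=2
Step 2 [NS]: N:car2-GO,E:wait,S:empty,W:wait | queues: N=2 E=0 S=0 W=2
Step 3 [NS]: N:car4-GO,E:wait,S:empty,W:wait | queues: N=1 E=0 S=0 W=2
Step 4 [EW]: N:wait,E:empty,S:wait,W:car3-GO | queues: N=1 E=0 S=0 W=1
Step 5 [EW]: N:wait,E:empty,S:wait,W:car7-GO | queues: N=1 E=0 S=0 W=0
Step 6 [EW]: N:wait,E:empty,S:wait,W:empty | queues: N=1 E=0 S=0 W=0
Step 7 [NS]: N:car6-GO,E:wait,S:empty,W:wait | queues: N=0 E=0 S=0 W=0

N: empty
E: empty
S: empty
W: empty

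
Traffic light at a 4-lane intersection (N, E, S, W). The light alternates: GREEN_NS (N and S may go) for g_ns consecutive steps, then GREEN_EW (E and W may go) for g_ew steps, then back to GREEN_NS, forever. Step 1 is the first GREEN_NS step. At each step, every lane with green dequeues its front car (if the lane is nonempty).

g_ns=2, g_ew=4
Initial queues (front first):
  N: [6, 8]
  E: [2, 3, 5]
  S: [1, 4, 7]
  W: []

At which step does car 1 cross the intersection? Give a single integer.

Step 1 [NS]: N:car6-GO,E:wait,S:car1-GO,W:wait | queues: N=1 E=3 S=2 W=0
Step 2 [NS]: N:car8-GO,E:wait,S:car4-GO,W:wait | queues: N=0 E=3 S=1 W=0
Step 3 [EW]: N:wait,E:car2-GO,S:wait,W:empty | queues: N=0 E=2 S=1 W=0
Step 4 [EW]: N:wait,E:car3-GO,S:wait,W:empty | queues: N=0 E=1 S=1 W=0
Step 5 [EW]: N:wait,E:car5-GO,S:wait,W:empty | queues: N=0 E=0 S=1 W=0
Step 6 [EW]: N:wait,E:empty,S:wait,W:empty | queues: N=0 E=0 S=1 W=0
Step 7 [NS]: N:empty,E:wait,S:car7-GO,W:wait | queues: N=0 E=0 S=0 W=0
Car 1 crosses at step 1

1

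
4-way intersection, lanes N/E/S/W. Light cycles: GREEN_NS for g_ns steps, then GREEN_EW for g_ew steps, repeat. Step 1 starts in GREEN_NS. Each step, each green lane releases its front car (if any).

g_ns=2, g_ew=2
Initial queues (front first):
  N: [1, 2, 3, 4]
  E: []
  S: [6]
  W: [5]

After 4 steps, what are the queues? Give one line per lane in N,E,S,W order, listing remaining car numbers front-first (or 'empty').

Step 1 [NS]: N:car1-GO,E:wait,S:car6-GO,W:wait | queues: N=3 E=0 S=0 W=1
Step 2 [NS]: N:car2-GO,E:wait,S:empty,W:wait | queues: N=2 E=0 S=0 W=1
Step 3 [EW]: N:wait,E:empty,S:wait,W:car5-GO | queues: N=2 E=0 S=0 W=0
Step 4 [EW]: N:wait,E:empty,S:wait,W:empty | queues: N=2 E=0 S=0 W=0

N: 3 4
E: empty
S: empty
W: empty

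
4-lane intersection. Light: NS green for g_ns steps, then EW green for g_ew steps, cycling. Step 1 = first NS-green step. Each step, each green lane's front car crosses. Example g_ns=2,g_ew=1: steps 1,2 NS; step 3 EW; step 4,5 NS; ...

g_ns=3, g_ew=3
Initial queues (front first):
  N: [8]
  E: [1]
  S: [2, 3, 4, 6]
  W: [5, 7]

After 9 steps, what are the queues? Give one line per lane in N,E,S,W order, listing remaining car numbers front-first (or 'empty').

Step 1 [NS]: N:car8-GO,E:wait,S:car2-GO,W:wait | queues: N=0 E=1 S=3 W=2
Step 2 [NS]: N:empty,E:wait,S:car3-GO,W:wait | queues: N=0 E=1 S=2 W=2
Step 3 [NS]: N:empty,E:wait,S:car4-GO,W:wait | queues: N=0 E=1 S=1 W=2
Step 4 [EW]: N:wait,E:car1-GO,S:wait,W:car5-GO | queues: N=0 E=0 S=1 W=1
Step 5 [EW]: N:wait,E:empty,S:wait,W:car7-GO | queues: N=0 E=0 S=1 W=0
Step 6 [EW]: N:wait,E:empty,S:wait,W:empty | queues: N=0 E=0 S=1 W=0
Step 7 [NS]: N:empty,E:wait,S:car6-GO,W:wait | queues: N=0 E=0 S=0 W=0

N: empty
E: empty
S: empty
W: empty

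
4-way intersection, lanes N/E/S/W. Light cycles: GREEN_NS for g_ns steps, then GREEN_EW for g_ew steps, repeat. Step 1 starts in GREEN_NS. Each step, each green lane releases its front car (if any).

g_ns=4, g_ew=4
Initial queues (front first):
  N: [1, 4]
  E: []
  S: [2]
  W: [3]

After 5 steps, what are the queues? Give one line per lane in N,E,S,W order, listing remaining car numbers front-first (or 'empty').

Step 1 [NS]: N:car1-GO,E:wait,S:car2-GO,W:wait | queues: N=1 E=0 S=0 W=1
Step 2 [NS]: N:car4-GO,E:wait,S:empty,W:wait | queues: N=0 E=0 S=0 W=1
Step 3 [NS]: N:empty,E:wait,S:empty,W:wait | queues: N=0 E=0 S=0 W=1
Step 4 [NS]: N:empty,E:wait,S:empty,W:wait | queues: N=0 E=0 S=0 W=1
Step 5 [EW]: N:wait,E:empty,S:wait,W:car3-GO | queues: N=0 E=0 S=0 W=0

N: empty
E: empty
S: empty
W: empty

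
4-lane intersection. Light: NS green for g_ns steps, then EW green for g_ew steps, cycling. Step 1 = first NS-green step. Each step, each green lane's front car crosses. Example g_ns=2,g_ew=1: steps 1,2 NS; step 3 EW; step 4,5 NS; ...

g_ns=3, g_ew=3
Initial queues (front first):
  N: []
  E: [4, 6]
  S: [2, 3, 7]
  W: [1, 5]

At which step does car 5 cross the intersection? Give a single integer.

Step 1 [NS]: N:empty,E:wait,S:car2-GO,W:wait | queues: N=0 E=2 S=2 W=2
Step 2 [NS]: N:empty,E:wait,S:car3-GO,W:wait | queues: N=0 E=2 S=1 W=2
Step 3 [NS]: N:empty,E:wait,S:car7-GO,W:wait | queues: N=0 E=2 S=0 W=2
Step 4 [EW]: N:wait,E:car4-GO,S:wait,W:car1-GO | queues: N=0 E=1 S=0 W=1
Step 5 [EW]: N:wait,E:car6-GO,S:wait,W:car5-GO | queues: N=0 E=0 S=0 W=0
Car 5 crosses at step 5

5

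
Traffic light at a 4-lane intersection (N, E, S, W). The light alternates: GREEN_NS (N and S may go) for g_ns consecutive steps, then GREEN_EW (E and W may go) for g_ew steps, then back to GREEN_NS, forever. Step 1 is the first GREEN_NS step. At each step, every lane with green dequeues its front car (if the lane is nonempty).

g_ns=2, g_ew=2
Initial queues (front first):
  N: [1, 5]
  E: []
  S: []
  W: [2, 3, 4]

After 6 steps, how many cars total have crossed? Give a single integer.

Step 1 [NS]: N:car1-GO,E:wait,S:empty,W:wait | queues: N=1 E=0 S=0 W=3
Step 2 [NS]: N:car5-GO,E:wait,S:empty,W:wait | queues: N=0 E=0 S=0 W=3
Step 3 [EW]: N:wait,E:empty,S:wait,W:car2-GO | queues: N=0 E=0 S=0 W=2
Step 4 [EW]: N:wait,E:empty,S:wait,W:car3-GO | queues: N=0 E=0 S=0 W=1
Step 5 [NS]: N:empty,E:wait,S:empty,W:wait | queues: N=0 E=0 S=0 W=1
Step 6 [NS]: N:empty,E:wait,S:empty,W:wait | queues: N=0 E=0 S=0 W=1
Cars crossed by step 6: 4

Answer: 4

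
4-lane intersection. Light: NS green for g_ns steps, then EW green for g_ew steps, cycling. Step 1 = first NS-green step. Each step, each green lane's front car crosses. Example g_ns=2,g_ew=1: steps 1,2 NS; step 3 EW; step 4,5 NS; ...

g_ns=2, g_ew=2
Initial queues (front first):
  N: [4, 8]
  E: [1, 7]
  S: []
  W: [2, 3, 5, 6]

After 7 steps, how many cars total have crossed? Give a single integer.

Step 1 [NS]: N:car4-GO,E:wait,S:empty,W:wait | queues: N=1 E=2 S=0 W=4
Step 2 [NS]: N:car8-GO,E:wait,S:empty,W:wait | queues: N=0 E=2 S=0 W=4
Step 3 [EW]: N:wait,E:car1-GO,S:wait,W:car2-GO | queues: N=0 E=1 S=0 W=3
Step 4 [EW]: N:wait,E:car7-GO,S:wait,W:car3-GO | queues: N=0 E=0 S=0 W=2
Step 5 [NS]: N:empty,E:wait,S:empty,W:wait | queues: N=0 E=0 S=0 W=2
Step 6 [NS]: N:empty,E:wait,S:empty,W:wait | queues: N=0 E=0 S=0 W=2
Step 7 [EW]: N:wait,E:empty,S:wait,W:car5-GO | queues: N=0 E=0 S=0 W=1
Cars crossed by step 7: 7

Answer: 7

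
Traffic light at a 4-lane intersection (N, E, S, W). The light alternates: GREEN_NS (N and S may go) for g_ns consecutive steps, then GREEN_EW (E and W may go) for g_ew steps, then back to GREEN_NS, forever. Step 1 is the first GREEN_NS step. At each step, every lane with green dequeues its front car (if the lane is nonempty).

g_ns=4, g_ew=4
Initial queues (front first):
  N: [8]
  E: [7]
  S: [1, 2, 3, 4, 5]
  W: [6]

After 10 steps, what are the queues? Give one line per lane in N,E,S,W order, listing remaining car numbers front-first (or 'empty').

Step 1 [NS]: N:car8-GO,E:wait,S:car1-GO,W:wait | queues: N=0 E=1 S=4 W=1
Step 2 [NS]: N:empty,E:wait,S:car2-GO,W:wait | queues: N=0 E=1 S=3 W=1
Step 3 [NS]: N:empty,E:wait,S:car3-GO,W:wait | queues: N=0 E=1 S=2 W=1
Step 4 [NS]: N:empty,E:wait,S:car4-GO,W:wait | queues: N=0 E=1 S=1 W=1
Step 5 [EW]: N:wait,E:car7-GO,S:wait,W:car6-GO | queues: N=0 E=0 S=1 W=0
Step 6 [EW]: N:wait,E:empty,S:wait,W:empty | queues: N=0 E=0 S=1 W=0
Step 7 [EW]: N:wait,E:empty,S:wait,W:empty | queues: N=0 E=0 S=1 W=0
Step 8 [EW]: N:wait,E:empty,S:wait,W:empty | queues: N=0 E=0 S=1 W=0
Step 9 [NS]: N:empty,E:wait,S:car5-GO,W:wait | queues: N=0 E=0 S=0 W=0

N: empty
E: empty
S: empty
W: empty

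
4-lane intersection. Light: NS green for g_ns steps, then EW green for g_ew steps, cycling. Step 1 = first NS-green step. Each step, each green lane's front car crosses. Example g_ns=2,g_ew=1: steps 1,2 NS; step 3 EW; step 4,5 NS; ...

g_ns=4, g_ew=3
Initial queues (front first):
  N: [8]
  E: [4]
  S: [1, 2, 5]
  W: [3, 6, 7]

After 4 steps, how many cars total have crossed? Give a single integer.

Step 1 [NS]: N:car8-GO,E:wait,S:car1-GO,W:wait | queues: N=0 E=1 S=2 W=3
Step 2 [NS]: N:empty,E:wait,S:car2-GO,W:wait | queues: N=0 E=1 S=1 W=3
Step 3 [NS]: N:empty,E:wait,S:car5-GO,W:wait | queues: N=0 E=1 S=0 W=3
Step 4 [NS]: N:empty,E:wait,S:empty,W:wait | queues: N=0 E=1 S=0 W=3
Cars crossed by step 4: 4

Answer: 4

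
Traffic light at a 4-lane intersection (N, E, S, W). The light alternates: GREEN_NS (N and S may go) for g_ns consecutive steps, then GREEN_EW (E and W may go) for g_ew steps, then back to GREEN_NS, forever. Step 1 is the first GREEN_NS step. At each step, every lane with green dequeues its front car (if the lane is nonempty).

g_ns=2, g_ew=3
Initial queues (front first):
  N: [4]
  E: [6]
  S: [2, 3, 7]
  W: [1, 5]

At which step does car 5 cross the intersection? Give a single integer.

Step 1 [NS]: N:car4-GO,E:wait,S:car2-GO,W:wait | queues: N=0 E=1 S=2 W=2
Step 2 [NS]: N:empty,E:wait,S:car3-GO,W:wait | queues: N=0 E=1 S=1 W=2
Step 3 [EW]: N:wait,E:car6-GO,S:wait,W:car1-GO | queues: N=0 E=0 S=1 W=1
Step 4 [EW]: N:wait,E:empty,S:wait,W:car5-GO | queues: N=0 E=0 S=1 W=0
Step 5 [EW]: N:wait,E:empty,S:wait,W:empty | queues: N=0 E=0 S=1 W=0
Step 6 [NS]: N:empty,E:wait,S:car7-GO,W:wait | queues: N=0 E=0 S=0 W=0
Car 5 crosses at step 4

4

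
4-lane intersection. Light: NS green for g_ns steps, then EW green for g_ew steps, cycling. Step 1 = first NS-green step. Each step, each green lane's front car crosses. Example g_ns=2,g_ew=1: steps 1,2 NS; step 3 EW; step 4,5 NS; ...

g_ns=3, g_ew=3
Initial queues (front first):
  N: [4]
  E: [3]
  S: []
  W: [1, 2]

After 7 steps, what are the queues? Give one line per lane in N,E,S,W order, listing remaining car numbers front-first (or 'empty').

Step 1 [NS]: N:car4-GO,E:wait,S:empty,W:wait | queues: N=0 E=1 S=0 W=2
Step 2 [NS]: N:empty,E:wait,S:empty,W:wait | queues: N=0 E=1 S=0 W=2
Step 3 [NS]: N:empty,E:wait,S:empty,W:wait | queues: N=0 E=1 S=0 W=2
Step 4 [EW]: N:wait,E:car3-GO,S:wait,W:car1-GO | queues: N=0 E=0 S=0 W=1
Step 5 [EW]: N:wait,E:empty,S:wait,W:car2-GO | queues: N=0 E=0 S=0 W=0

N: empty
E: empty
S: empty
W: empty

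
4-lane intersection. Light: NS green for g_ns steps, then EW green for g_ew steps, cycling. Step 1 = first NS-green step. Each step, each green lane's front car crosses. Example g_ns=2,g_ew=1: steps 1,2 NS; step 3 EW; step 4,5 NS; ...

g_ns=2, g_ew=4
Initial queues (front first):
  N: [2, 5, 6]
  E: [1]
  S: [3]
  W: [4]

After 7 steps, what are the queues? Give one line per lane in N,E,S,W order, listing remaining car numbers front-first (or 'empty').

Step 1 [NS]: N:car2-GO,E:wait,S:car3-GO,W:wait | queues: N=2 E=1 S=0 W=1
Step 2 [NS]: N:car5-GO,E:wait,S:empty,W:wait | queues: N=1 E=1 S=0 W=1
Step 3 [EW]: N:wait,E:car1-GO,S:wait,W:car4-GO | queues: N=1 E=0 S=0 W=0
Step 4 [EW]: N:wait,E:empty,S:wait,W:empty | queues: N=1 E=0 S=0 W=0
Step 5 [EW]: N:wait,E:empty,S:wait,W:empty | queues: N=1 E=0 S=0 W=0
Step 6 [EW]: N:wait,E:empty,S:wait,W:empty | queues: N=1 E=0 S=0 W=0
Step 7 [NS]: N:car6-GO,E:wait,S:empty,W:wait | queues: N=0 E=0 S=0 W=0

N: empty
E: empty
S: empty
W: empty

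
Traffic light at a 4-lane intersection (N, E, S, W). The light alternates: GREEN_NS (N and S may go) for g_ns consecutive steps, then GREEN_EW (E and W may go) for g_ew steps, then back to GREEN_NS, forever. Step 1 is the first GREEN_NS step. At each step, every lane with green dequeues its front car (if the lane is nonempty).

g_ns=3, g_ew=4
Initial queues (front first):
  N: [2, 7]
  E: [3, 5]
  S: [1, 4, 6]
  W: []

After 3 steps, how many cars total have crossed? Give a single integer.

Step 1 [NS]: N:car2-GO,E:wait,S:car1-GO,W:wait | queues: N=1 E=2 S=2 W=0
Step 2 [NS]: N:car7-GO,E:wait,S:car4-GO,W:wait | queues: N=0 E=2 S=1 W=0
Step 3 [NS]: N:empty,E:wait,S:car6-GO,W:wait | queues: N=0 E=2 S=0 W=0
Cars crossed by step 3: 5

Answer: 5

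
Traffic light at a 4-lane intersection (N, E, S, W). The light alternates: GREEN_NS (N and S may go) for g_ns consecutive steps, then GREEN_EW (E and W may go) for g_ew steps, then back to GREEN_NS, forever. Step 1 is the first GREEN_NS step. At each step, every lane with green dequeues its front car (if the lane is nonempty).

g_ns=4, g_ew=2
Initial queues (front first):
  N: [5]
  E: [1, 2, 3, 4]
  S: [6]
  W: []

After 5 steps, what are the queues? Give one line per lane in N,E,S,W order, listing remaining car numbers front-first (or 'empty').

Step 1 [NS]: N:car5-GO,E:wait,S:car6-GO,W:wait | queues: N=0 E=4 S=0 W=0
Step 2 [NS]: N:empty,E:wait,S:empty,W:wait | queues: N=0 E=4 S=0 W=0
Step 3 [NS]: N:empty,E:wait,S:empty,W:wait | queues: N=0 E=4 S=0 W=0
Step 4 [NS]: N:empty,E:wait,S:empty,W:wait | queues: N=0 E=4 S=0 W=0
Step 5 [EW]: N:wait,E:car1-GO,S:wait,W:empty | queues: N=0 E=3 S=0 W=0

N: empty
E: 2 3 4
S: empty
W: empty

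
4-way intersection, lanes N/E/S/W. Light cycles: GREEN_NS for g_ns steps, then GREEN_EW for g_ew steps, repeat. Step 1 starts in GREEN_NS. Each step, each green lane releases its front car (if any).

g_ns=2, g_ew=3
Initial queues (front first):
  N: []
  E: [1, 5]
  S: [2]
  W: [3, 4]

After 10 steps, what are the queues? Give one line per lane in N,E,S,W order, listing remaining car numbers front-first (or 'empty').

Step 1 [NS]: N:empty,E:wait,S:car2-GO,W:wait | queues: N=0 E=2 S=0 W=2
Step 2 [NS]: N:empty,E:wait,S:empty,W:wait | queues: N=0 E=2 S=0 W=2
Step 3 [EW]: N:wait,E:car1-GO,S:wait,W:car3-GO | queues: N=0 E=1 S=0 W=1
Step 4 [EW]: N:wait,E:car5-GO,S:wait,W:car4-GO | queues: N=0 E=0 S=0 W=0

N: empty
E: empty
S: empty
W: empty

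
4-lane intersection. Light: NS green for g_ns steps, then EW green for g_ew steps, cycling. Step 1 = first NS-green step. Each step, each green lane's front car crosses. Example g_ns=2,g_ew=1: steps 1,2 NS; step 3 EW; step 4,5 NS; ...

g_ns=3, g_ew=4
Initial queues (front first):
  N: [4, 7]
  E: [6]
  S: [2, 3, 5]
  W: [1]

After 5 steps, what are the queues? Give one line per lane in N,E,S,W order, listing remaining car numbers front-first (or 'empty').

Step 1 [NS]: N:car4-GO,E:wait,S:car2-GO,W:wait | queues: N=1 E=1 S=2 W=1
Step 2 [NS]: N:car7-GO,E:wait,S:car3-GO,W:wait | queues: N=0 E=1 S=1 W=1
Step 3 [NS]: N:empty,E:wait,S:car5-GO,W:wait | queues: N=0 E=1 S=0 W=1
Step 4 [EW]: N:wait,E:car6-GO,S:wait,W:car1-GO | queues: N=0 E=0 S=0 W=0

N: empty
E: empty
S: empty
W: empty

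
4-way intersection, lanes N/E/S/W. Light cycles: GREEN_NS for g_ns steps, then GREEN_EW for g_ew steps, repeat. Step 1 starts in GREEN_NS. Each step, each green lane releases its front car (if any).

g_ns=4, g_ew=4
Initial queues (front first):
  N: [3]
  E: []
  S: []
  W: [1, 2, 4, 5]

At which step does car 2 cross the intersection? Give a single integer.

Step 1 [NS]: N:car3-GO,E:wait,S:empty,W:wait | queues: N=0 E=0 S=0 W=4
Step 2 [NS]: N:empty,E:wait,S:empty,W:wait | queues: N=0 E=0 S=0 W=4
Step 3 [NS]: N:empty,E:wait,S:empty,W:wait | queues: N=0 E=0 S=0 W=4
Step 4 [NS]: N:empty,E:wait,S:empty,W:wait | queues: N=0 E=0 S=0 W=4
Step 5 [EW]: N:wait,E:empty,S:wait,W:car1-GO | queues: N=0 E=0 S=0 W=3
Step 6 [EW]: N:wait,E:empty,S:wait,W:car2-GO | queues: N=0 E=0 S=0 W=2
Step 7 [EW]: N:wait,E:empty,S:wait,W:car4-GO | queues: N=0 E=0 S=0 W=1
Step 8 [EW]: N:wait,E:empty,S:wait,W:car5-GO | queues: N=0 E=0 S=0 W=0
Car 2 crosses at step 6

6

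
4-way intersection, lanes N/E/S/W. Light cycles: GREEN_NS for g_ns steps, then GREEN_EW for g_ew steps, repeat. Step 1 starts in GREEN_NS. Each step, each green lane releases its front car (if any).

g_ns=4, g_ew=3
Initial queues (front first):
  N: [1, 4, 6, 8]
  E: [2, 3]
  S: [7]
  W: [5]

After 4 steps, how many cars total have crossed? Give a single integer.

Answer: 5

Derivation:
Step 1 [NS]: N:car1-GO,E:wait,S:car7-GO,W:wait | queues: N=3 E=2 S=0 W=1
Step 2 [NS]: N:car4-GO,E:wait,S:empty,W:wait | queues: N=2 E=2 S=0 W=1
Step 3 [NS]: N:car6-GO,E:wait,S:empty,W:wait | queues: N=1 E=2 S=0 W=1
Step 4 [NS]: N:car8-GO,E:wait,S:empty,W:wait | queues: N=0 E=2 S=0 W=1
Cars crossed by step 4: 5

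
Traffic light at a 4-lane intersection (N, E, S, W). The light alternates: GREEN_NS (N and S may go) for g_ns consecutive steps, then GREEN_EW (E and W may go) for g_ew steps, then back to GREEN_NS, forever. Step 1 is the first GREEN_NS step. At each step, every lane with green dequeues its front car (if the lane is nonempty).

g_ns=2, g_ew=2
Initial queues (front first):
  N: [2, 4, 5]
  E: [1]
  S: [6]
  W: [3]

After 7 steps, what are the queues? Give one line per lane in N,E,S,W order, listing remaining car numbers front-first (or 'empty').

Step 1 [NS]: N:car2-GO,E:wait,S:car6-GO,W:wait | queues: N=2 E=1 S=0 W=1
Step 2 [NS]: N:car4-GO,E:wait,S:empty,W:wait | queues: N=1 E=1 S=0 W=1
Step 3 [EW]: N:wait,E:car1-GO,S:wait,W:car3-GO | queues: N=1 E=0 S=0 W=0
Step 4 [EW]: N:wait,E:empty,S:wait,W:empty | queues: N=1 E=0 S=0 W=0
Step 5 [NS]: N:car5-GO,E:wait,S:empty,W:wait | queues: N=0 E=0 S=0 W=0

N: empty
E: empty
S: empty
W: empty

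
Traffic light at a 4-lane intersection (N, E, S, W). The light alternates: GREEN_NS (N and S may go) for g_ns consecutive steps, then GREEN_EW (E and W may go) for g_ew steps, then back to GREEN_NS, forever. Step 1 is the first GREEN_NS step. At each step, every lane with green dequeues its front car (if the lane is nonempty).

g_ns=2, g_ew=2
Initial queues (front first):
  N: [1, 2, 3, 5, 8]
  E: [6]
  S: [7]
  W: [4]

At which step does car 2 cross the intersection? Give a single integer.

Step 1 [NS]: N:car1-GO,E:wait,S:car7-GO,W:wait | queues: N=4 E=1 S=0 W=1
Step 2 [NS]: N:car2-GO,E:wait,S:empty,W:wait | queues: N=3 E=1 S=0 W=1
Step 3 [EW]: N:wait,E:car6-GO,S:wait,W:car4-GO | queues: N=3 E=0 S=0 W=0
Step 4 [EW]: N:wait,E:empty,S:wait,W:empty | queues: N=3 E=0 S=0 W=0
Step 5 [NS]: N:car3-GO,E:wait,S:empty,W:wait | queues: N=2 E=0 S=0 W=0
Step 6 [NS]: N:car5-GO,E:wait,S:empty,W:wait | queues: N=1 E=0 S=0 W=0
Step 7 [EW]: N:wait,E:empty,S:wait,W:empty | queues: N=1 E=0 S=0 W=0
Step 8 [EW]: N:wait,E:empty,S:wait,W:empty | queues: N=1 E=0 S=0 W=0
Step 9 [NS]: N:car8-GO,E:wait,S:empty,W:wait | queues: N=0 E=0 S=0 W=0
Car 2 crosses at step 2

2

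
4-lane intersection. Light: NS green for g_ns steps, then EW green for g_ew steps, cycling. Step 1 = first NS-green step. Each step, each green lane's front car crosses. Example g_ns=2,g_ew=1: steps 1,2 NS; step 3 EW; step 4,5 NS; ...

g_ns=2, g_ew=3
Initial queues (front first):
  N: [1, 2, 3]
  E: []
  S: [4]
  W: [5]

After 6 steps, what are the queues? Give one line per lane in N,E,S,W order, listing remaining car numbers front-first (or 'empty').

Step 1 [NS]: N:car1-GO,E:wait,S:car4-GO,W:wait | queues: N=2 E=0 S=0 W=1
Step 2 [NS]: N:car2-GO,E:wait,S:empty,W:wait | queues: N=1 E=0 S=0 W=1
Step 3 [EW]: N:wait,E:empty,S:wait,W:car5-GO | queues: N=1 E=0 S=0 W=0
Step 4 [EW]: N:wait,E:empty,S:wait,W:empty | queues: N=1 E=0 S=0 W=0
Step 5 [EW]: N:wait,E:empty,S:wait,W:empty | queues: N=1 E=0 S=0 W=0
Step 6 [NS]: N:car3-GO,E:wait,S:empty,W:wait | queues: N=0 E=0 S=0 W=0

N: empty
E: empty
S: empty
W: empty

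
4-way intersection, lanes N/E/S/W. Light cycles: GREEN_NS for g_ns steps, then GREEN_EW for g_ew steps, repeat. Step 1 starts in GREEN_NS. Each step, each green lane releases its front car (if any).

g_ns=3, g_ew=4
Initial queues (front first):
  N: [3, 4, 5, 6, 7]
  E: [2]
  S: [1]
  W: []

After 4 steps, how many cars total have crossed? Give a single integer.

Answer: 5

Derivation:
Step 1 [NS]: N:car3-GO,E:wait,S:car1-GO,W:wait | queues: N=4 E=1 S=0 W=0
Step 2 [NS]: N:car4-GO,E:wait,S:empty,W:wait | queues: N=3 E=1 S=0 W=0
Step 3 [NS]: N:car5-GO,E:wait,S:empty,W:wait | queues: N=2 E=1 S=0 W=0
Step 4 [EW]: N:wait,E:car2-GO,S:wait,W:empty | queues: N=2 E=0 S=0 W=0
Cars crossed by step 4: 5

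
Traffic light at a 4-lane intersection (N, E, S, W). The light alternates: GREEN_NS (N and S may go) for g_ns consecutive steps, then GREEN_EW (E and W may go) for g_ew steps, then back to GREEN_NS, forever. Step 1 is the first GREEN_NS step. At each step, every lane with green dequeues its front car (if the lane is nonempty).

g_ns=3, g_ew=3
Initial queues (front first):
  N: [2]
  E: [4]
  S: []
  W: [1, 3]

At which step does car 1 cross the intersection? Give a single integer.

Step 1 [NS]: N:car2-GO,E:wait,S:empty,W:wait | queues: N=0 E=1 S=0 W=2
Step 2 [NS]: N:empty,E:wait,S:empty,W:wait | queues: N=0 E=1 S=0 W=2
Step 3 [NS]: N:empty,E:wait,S:empty,W:wait | queues: N=0 E=1 S=0 W=2
Step 4 [EW]: N:wait,E:car4-GO,S:wait,W:car1-GO | queues: N=0 E=0 S=0 W=1
Step 5 [EW]: N:wait,E:empty,S:wait,W:car3-GO | queues: N=0 E=0 S=0 W=0
Car 1 crosses at step 4

4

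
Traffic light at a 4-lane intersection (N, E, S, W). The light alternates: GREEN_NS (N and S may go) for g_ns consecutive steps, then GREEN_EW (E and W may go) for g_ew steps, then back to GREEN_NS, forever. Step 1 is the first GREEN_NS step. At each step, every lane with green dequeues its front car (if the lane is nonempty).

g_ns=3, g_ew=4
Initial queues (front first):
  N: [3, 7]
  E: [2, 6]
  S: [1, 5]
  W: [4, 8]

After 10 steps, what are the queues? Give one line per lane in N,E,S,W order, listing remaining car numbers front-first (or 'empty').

Step 1 [NS]: N:car3-GO,E:wait,S:car1-GO,W:wait | queues: N=1 E=2 S=1 W=2
Step 2 [NS]: N:car7-GO,E:wait,S:car5-GO,W:wait | queues: N=0 E=2 S=0 W=2
Step 3 [NS]: N:empty,E:wait,S:empty,W:wait | queues: N=0 E=2 S=0 W=2
Step 4 [EW]: N:wait,E:car2-GO,S:wait,W:car4-GO | queues: N=0 E=1 S=0 W=1
Step 5 [EW]: N:wait,E:car6-GO,S:wait,W:car8-GO | queues: N=0 E=0 S=0 W=0

N: empty
E: empty
S: empty
W: empty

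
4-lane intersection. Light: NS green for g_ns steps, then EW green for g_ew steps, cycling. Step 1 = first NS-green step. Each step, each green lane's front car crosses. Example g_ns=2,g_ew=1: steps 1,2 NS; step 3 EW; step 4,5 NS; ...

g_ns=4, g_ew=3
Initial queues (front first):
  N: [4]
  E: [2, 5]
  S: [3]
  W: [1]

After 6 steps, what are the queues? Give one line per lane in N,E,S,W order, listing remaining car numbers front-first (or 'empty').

Step 1 [NS]: N:car4-GO,E:wait,S:car3-GO,W:wait | queues: N=0 E=2 S=0 W=1
Step 2 [NS]: N:empty,E:wait,S:empty,W:wait | queues: N=0 E=2 S=0 W=1
Step 3 [NS]: N:empty,E:wait,S:empty,W:wait | queues: N=0 E=2 S=0 W=1
Step 4 [NS]: N:empty,E:wait,S:empty,W:wait | queues: N=0 E=2 S=0 W=1
Step 5 [EW]: N:wait,E:car2-GO,S:wait,W:car1-GO | queues: N=0 E=1 S=0 W=0
Step 6 [EW]: N:wait,E:car5-GO,S:wait,W:empty | queues: N=0 E=0 S=0 W=0

N: empty
E: empty
S: empty
W: empty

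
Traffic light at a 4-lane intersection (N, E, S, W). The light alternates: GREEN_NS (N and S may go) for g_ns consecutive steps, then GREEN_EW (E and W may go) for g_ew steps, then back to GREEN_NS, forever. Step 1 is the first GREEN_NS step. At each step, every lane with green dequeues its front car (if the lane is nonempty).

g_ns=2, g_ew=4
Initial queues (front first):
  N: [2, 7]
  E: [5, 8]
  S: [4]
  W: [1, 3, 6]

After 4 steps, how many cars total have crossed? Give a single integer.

Step 1 [NS]: N:car2-GO,E:wait,S:car4-GO,W:wait | queues: N=1 E=2 S=0 W=3
Step 2 [NS]: N:car7-GO,E:wait,S:empty,W:wait | queues: N=0 E=2 S=0 W=3
Step 3 [EW]: N:wait,E:car5-GO,S:wait,W:car1-GO | queues: N=0 E=1 S=0 W=2
Step 4 [EW]: N:wait,E:car8-GO,S:wait,W:car3-GO | queues: N=0 E=0 S=0 W=1
Cars crossed by step 4: 7

Answer: 7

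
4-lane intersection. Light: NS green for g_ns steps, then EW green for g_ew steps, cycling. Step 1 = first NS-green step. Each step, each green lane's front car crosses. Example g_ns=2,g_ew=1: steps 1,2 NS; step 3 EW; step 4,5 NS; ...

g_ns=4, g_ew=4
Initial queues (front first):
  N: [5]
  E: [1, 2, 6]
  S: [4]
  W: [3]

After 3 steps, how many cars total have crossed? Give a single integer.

Step 1 [NS]: N:car5-GO,E:wait,S:car4-GO,W:wait | queues: N=0 E=3 S=0 W=1
Step 2 [NS]: N:empty,E:wait,S:empty,W:wait | queues: N=0 E=3 S=0 W=1
Step 3 [NS]: N:empty,E:wait,S:empty,W:wait | queues: N=0 E=3 S=0 W=1
Cars crossed by step 3: 2

Answer: 2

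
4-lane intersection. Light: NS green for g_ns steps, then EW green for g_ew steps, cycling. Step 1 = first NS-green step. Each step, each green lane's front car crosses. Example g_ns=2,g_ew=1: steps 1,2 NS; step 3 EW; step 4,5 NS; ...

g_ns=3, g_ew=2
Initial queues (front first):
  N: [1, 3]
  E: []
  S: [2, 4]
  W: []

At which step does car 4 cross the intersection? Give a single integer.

Step 1 [NS]: N:car1-GO,E:wait,S:car2-GO,W:wait | queues: N=1 E=0 S=1 W=0
Step 2 [NS]: N:car3-GO,E:wait,S:car4-GO,W:wait | queues: N=0 E=0 S=0 W=0
Car 4 crosses at step 2

2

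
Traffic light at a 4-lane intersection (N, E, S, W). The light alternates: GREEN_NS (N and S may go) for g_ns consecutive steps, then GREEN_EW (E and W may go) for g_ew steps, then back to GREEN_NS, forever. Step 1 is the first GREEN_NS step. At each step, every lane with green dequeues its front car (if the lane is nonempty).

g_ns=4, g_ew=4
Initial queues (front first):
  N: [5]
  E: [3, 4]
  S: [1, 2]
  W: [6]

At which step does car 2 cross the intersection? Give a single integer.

Step 1 [NS]: N:car5-GO,E:wait,S:car1-GO,W:wait | queues: N=0 E=2 S=1 W=1
Step 2 [NS]: N:empty,E:wait,S:car2-GO,W:wait | queues: N=0 E=2 S=0 W=1
Step 3 [NS]: N:empty,E:wait,S:empty,W:wait | queues: N=0 E=2 S=0 W=1
Step 4 [NS]: N:empty,E:wait,S:empty,W:wait | queues: N=0 E=2 S=0 W=1
Step 5 [EW]: N:wait,E:car3-GO,S:wait,W:car6-GO | queues: N=0 E=1 S=0 W=0
Step 6 [EW]: N:wait,E:car4-GO,S:wait,W:empty | queues: N=0 E=0 S=0 W=0
Car 2 crosses at step 2

2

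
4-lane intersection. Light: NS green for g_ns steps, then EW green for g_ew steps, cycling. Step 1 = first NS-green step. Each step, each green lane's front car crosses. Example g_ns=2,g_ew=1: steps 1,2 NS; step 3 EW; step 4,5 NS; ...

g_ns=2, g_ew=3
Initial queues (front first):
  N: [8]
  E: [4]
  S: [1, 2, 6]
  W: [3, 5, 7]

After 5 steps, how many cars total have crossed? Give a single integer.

Step 1 [NS]: N:car8-GO,E:wait,S:car1-GO,W:wait | queues: N=0 E=1 S=2 W=3
Step 2 [NS]: N:empty,E:wait,S:car2-GO,W:wait | queues: N=0 E=1 S=1 W=3
Step 3 [EW]: N:wait,E:car4-GO,S:wait,W:car3-GO | queues: N=0 E=0 S=1 W=2
Step 4 [EW]: N:wait,E:empty,S:wait,W:car5-GO | queues: N=0 E=0 S=1 W=1
Step 5 [EW]: N:wait,E:empty,S:wait,W:car7-GO | queues: N=0 E=0 S=1 W=0
Cars crossed by step 5: 7

Answer: 7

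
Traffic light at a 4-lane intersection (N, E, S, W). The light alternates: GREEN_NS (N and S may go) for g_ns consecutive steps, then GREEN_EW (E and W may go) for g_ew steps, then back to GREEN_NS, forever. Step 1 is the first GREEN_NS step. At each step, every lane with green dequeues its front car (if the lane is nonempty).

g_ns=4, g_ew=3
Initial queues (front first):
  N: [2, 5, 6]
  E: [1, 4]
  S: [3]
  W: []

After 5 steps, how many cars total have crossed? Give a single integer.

Step 1 [NS]: N:car2-GO,E:wait,S:car3-GO,W:wait | queues: N=2 E=2 S=0 W=0
Step 2 [NS]: N:car5-GO,E:wait,S:empty,W:wait | queues: N=1 E=2 S=0 W=0
Step 3 [NS]: N:car6-GO,E:wait,S:empty,W:wait | queues: N=0 E=2 S=0 W=0
Step 4 [NS]: N:empty,E:wait,S:empty,W:wait | queues: N=0 E=2 S=0 W=0
Step 5 [EW]: N:wait,E:car1-GO,S:wait,W:empty | queues: N=0 E=1 S=0 W=0
Cars crossed by step 5: 5

Answer: 5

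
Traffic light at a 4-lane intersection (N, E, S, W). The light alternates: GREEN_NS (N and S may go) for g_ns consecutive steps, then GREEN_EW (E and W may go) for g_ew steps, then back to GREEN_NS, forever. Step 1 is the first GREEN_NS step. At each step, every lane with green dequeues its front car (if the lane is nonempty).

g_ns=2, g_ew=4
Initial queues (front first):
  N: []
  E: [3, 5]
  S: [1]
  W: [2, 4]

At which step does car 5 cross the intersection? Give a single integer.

Step 1 [NS]: N:empty,E:wait,S:car1-GO,W:wait | queues: N=0 E=2 S=0 W=2
Step 2 [NS]: N:empty,E:wait,S:empty,W:wait | queues: N=0 E=2 S=0 W=2
Step 3 [EW]: N:wait,E:car3-GO,S:wait,W:car2-GO | queues: N=0 E=1 S=0 W=1
Step 4 [EW]: N:wait,E:car5-GO,S:wait,W:car4-GO | queues: N=0 E=0 S=0 W=0
Car 5 crosses at step 4

4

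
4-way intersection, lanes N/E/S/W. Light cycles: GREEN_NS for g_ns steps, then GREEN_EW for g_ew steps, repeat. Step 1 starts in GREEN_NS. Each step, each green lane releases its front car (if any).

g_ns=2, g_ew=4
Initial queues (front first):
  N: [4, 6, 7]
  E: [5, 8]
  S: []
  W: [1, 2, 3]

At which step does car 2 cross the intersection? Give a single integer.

Step 1 [NS]: N:car4-GO,E:wait,S:empty,W:wait | queues: N=2 E=2 S=0 W=3
Step 2 [NS]: N:car6-GO,E:wait,S:empty,W:wait | queues: N=1 E=2 S=0 W=3
Step 3 [EW]: N:wait,E:car5-GO,S:wait,W:car1-GO | queues: N=1 E=1 S=0 W=2
Step 4 [EW]: N:wait,E:car8-GO,S:wait,W:car2-GO | queues: N=1 E=0 S=0 W=1
Step 5 [EW]: N:wait,E:empty,S:wait,W:car3-GO | queues: N=1 E=0 S=0 W=0
Step 6 [EW]: N:wait,E:empty,S:wait,W:empty | queues: N=1 E=0 S=0 W=0
Step 7 [NS]: N:car7-GO,E:wait,S:empty,W:wait | queues: N=0 E=0 S=0 W=0
Car 2 crosses at step 4

4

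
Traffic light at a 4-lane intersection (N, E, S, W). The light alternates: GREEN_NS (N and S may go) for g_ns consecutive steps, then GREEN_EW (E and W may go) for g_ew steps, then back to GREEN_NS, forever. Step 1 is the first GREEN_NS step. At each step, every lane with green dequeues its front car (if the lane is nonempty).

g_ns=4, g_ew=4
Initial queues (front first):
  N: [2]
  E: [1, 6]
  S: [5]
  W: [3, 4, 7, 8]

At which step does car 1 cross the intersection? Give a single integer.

Step 1 [NS]: N:car2-GO,E:wait,S:car5-GO,W:wait | queues: N=0 E=2 S=0 W=4
Step 2 [NS]: N:empty,E:wait,S:empty,W:wait | queues: N=0 E=2 S=0 W=4
Step 3 [NS]: N:empty,E:wait,S:empty,W:wait | queues: N=0 E=2 S=0 W=4
Step 4 [NS]: N:empty,E:wait,S:empty,W:wait | queues: N=0 E=2 S=0 W=4
Step 5 [EW]: N:wait,E:car1-GO,S:wait,W:car3-GO | queues: N=0 E=1 S=0 W=3
Step 6 [EW]: N:wait,E:car6-GO,S:wait,W:car4-GO | queues: N=0 E=0 S=0 W=2
Step 7 [EW]: N:wait,E:empty,S:wait,W:car7-GO | queues: N=0 E=0 S=0 W=1
Step 8 [EW]: N:wait,E:empty,S:wait,W:car8-GO | queues: N=0 E=0 S=0 W=0
Car 1 crosses at step 5

5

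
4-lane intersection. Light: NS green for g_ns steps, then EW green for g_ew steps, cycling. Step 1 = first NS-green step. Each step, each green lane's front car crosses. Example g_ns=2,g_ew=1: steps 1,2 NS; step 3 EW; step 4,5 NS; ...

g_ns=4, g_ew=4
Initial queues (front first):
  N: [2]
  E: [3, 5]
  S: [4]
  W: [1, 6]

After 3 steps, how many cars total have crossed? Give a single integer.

Step 1 [NS]: N:car2-GO,E:wait,S:car4-GO,W:wait | queues: N=0 E=2 S=0 W=2
Step 2 [NS]: N:empty,E:wait,S:empty,W:wait | queues: N=0 E=2 S=0 W=2
Step 3 [NS]: N:empty,E:wait,S:empty,W:wait | queues: N=0 E=2 S=0 W=2
Cars crossed by step 3: 2

Answer: 2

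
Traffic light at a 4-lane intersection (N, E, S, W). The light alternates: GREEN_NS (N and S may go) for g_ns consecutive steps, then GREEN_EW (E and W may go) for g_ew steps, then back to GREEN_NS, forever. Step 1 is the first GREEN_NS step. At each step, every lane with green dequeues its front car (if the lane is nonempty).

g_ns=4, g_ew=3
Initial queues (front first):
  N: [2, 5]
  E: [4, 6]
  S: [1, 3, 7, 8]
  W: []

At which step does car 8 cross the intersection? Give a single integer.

Step 1 [NS]: N:car2-GO,E:wait,S:car1-GO,W:wait | queues: N=1 E=2 S=3 W=0
Step 2 [NS]: N:car5-GO,E:wait,S:car3-GO,W:wait | queues: N=0 E=2 S=2 W=0
Step 3 [NS]: N:empty,E:wait,S:car7-GO,W:wait | queues: N=0 E=2 S=1 W=0
Step 4 [NS]: N:empty,E:wait,S:car8-GO,W:wait | queues: N=0 E=2 S=0 W=0
Step 5 [EW]: N:wait,E:car4-GO,S:wait,W:empty | queues: N=0 E=1 S=0 W=0
Step 6 [EW]: N:wait,E:car6-GO,S:wait,W:empty | queues: N=0 E=0 S=0 W=0
Car 8 crosses at step 4

4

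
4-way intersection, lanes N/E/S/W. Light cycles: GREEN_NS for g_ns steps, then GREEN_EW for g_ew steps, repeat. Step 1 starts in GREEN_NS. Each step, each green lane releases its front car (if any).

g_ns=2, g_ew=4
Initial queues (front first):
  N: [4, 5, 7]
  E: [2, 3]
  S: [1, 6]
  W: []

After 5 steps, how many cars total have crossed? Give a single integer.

Answer: 6

Derivation:
Step 1 [NS]: N:car4-GO,E:wait,S:car1-GO,W:wait | queues: N=2 E=2 S=1 W=0
Step 2 [NS]: N:car5-GO,E:wait,S:car6-GO,W:wait | queues: N=1 E=2 S=0 W=0
Step 3 [EW]: N:wait,E:car2-GO,S:wait,W:empty | queues: N=1 E=1 S=0 W=0
Step 4 [EW]: N:wait,E:car3-GO,S:wait,W:empty | queues: N=1 E=0 S=0 W=0
Step 5 [EW]: N:wait,E:empty,S:wait,W:empty | queues: N=1 E=0 S=0 W=0
Cars crossed by step 5: 6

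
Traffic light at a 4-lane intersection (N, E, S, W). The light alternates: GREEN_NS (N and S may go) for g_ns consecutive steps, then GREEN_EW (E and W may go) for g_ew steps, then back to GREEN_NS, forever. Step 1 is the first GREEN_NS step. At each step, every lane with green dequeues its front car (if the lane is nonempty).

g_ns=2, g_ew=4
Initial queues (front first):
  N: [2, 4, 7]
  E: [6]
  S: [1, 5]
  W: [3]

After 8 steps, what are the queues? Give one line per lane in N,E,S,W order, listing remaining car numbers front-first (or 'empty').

Step 1 [NS]: N:car2-GO,E:wait,S:car1-GO,W:wait | queues: N=2 E=1 S=1 W=1
Step 2 [NS]: N:car4-GO,E:wait,S:car5-GO,W:wait | queues: N=1 E=1 S=0 W=1
Step 3 [EW]: N:wait,E:car6-GO,S:wait,W:car3-GO | queues: N=1 E=0 S=0 W=0
Step 4 [EW]: N:wait,E:empty,S:wait,W:empty | queues: N=1 E=0 S=0 W=0
Step 5 [EW]: N:wait,E:empty,S:wait,W:empty | queues: N=1 E=0 S=0 W=0
Step 6 [EW]: N:wait,E:empty,S:wait,W:empty | queues: N=1 E=0 S=0 W=0
Step 7 [NS]: N:car7-GO,E:wait,S:empty,W:wait | queues: N=0 E=0 S=0 W=0

N: empty
E: empty
S: empty
W: empty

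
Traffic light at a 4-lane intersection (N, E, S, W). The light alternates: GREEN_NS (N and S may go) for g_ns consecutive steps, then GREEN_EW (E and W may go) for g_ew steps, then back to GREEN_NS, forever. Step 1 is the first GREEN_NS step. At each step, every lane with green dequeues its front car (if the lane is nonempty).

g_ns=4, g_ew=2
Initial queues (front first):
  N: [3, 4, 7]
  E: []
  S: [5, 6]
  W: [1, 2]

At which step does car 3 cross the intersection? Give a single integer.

Step 1 [NS]: N:car3-GO,E:wait,S:car5-GO,W:wait | queues: N=2 E=0 S=1 W=2
Step 2 [NS]: N:car4-GO,E:wait,S:car6-GO,W:wait | queues: N=1 E=0 S=0 W=2
Step 3 [NS]: N:car7-GO,E:wait,S:empty,W:wait | queues: N=0 E=0 S=0 W=2
Step 4 [NS]: N:empty,E:wait,S:empty,W:wait | queues: N=0 E=0 S=0 W=2
Step 5 [EW]: N:wait,E:empty,S:wait,W:car1-GO | queues: N=0 E=0 S=0 W=1
Step 6 [EW]: N:wait,E:empty,S:wait,W:car2-GO | queues: N=0 E=0 S=0 W=0
Car 3 crosses at step 1

1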